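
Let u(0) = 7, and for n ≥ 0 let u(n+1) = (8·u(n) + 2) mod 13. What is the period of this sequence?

4

We have u(0) = 7, u(1) = 6, u(2) = 11, u(3) = 12, u(4) = 7.
Since u(4) = u(0) = 7, the sequence is periodic with period 4.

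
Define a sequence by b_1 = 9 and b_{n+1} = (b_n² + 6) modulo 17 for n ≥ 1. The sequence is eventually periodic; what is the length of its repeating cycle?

Computing terms: b_1 = 9, b_2 = 2, b_3 = 10, b_4 = 4, b_5 = 5, b_6 = 14, b_7 = 15, b_8 = 10.
Since b_8 = b_3 = 10, the sequence is eventually periodic: after a pre-period of length 2 it cycles with period 5.

5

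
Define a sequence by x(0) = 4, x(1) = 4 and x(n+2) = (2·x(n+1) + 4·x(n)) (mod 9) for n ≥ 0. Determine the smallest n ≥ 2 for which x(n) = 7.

We have x(0) = 4,  x(1) = 4,  x(2) = 6,  x(3) = 1,  x(4) = 8,  x(5) = 2,  x(6) = 0,  x(7) = 8,  x(8) = 7,  x(9) = 1,  x(10) = 3,  x(11) = 1,  x(12) = 5,  x(13) = 5,  x(14) = 3,  x(15) = 8,  x(16) = 1,  x(17) = 7,  x(18) = 0,  x(19) = 1,  x(20) = 2,  x(21) = 8,  x(22) = 6,  x(23) = 8,  x(24) = 4,  x(25) = 4.
Since (x(24), x(25)) = (x(0), x(1)) = (4, 4) (two consecutive terms determine the rest), the sequence is periodic with period 24.
The value 7 first appears (with n ≥ 2) at x(8).

8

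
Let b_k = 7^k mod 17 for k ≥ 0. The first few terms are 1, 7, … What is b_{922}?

Listing terms: b_0 = 1,  b_1 = 7,  b_2 = 15,  b_3 = 3,  b_4 = 4,  b_5 = 11,  b_6 = 9,  b_7 = 12,  b_8 = 16,  b_9 = 10,  b_{10} = 2,  b_{11} = 14,  b_{12} = 13,  b_{13} = 6,  b_{14} = 8,  b_{15} = 5,  b_{16} = 1.
Since b_{16} = b_0 = 1, the sequence is periodic with period 16.
(922 - 0) mod 16 = 10, so b_{922} = b_{10} = 2.

2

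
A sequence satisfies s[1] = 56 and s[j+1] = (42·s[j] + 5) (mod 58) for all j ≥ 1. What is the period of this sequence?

Listing terms: s[1] = 56,  s[2] = 37,  s[3] = 51,  s[4] = 1,  s[5] = 47,  s[6] = 7,  s[7] = 9,  s[8] = 35,  s[9] = 25,  s[10] = 11,  s[11] = 3,  s[12] = 15,  s[13] = 55,  s[14] = 53,  s[15] = 27,  s[16] = 37.
Since s[16] = s[2] = 37, the sequence is eventually periodic: after a pre-period of length 1 it cycles with period 14.

14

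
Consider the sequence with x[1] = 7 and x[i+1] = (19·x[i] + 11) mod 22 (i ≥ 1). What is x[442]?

12

Computing terms: x[1] = 7; x[2] = 12; x[3] = 19; x[4] = 20; x[5] = 17; x[6] = 4; x[7] = 21; x[8] = 14; x[9] = 13; x[10] = 16; x[11] = 7.
Since x[11] = x[1] = 7, the sequence is periodic with period 10.
So x[442] = x[1 + ((442-1) mod 10)] = x[2] = 12.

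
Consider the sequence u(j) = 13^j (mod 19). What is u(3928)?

4

Computing terms: u(0) = 1, u(1) = 13, u(2) = 17, u(3) = 12, u(4) = 4, u(5) = 14, u(6) = 11, u(7) = 10, u(8) = 16, u(9) = 18, u(10) = 6, u(11) = 2, u(12) = 7, u(13) = 15, u(14) = 5, u(15) = 8, u(16) = 9, u(17) = 3, u(18) = 1.
The sequence repeats with period 18.
So u(3928) = u(0 + ((3928-0) mod 18)) = u(4) = 4.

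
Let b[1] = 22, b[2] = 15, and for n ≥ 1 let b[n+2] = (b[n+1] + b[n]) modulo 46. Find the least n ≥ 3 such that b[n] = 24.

13

Listing terms: b[1] = 22, b[2] = 15, b[3] = 37, b[4] = 6, b[5] = 43, b[6] = 3, b[7] = 0, b[8] = 3, b[9] = 3, b[10] = 6, b[11] = 9, b[12] = 15, b[13] = 24, b[14] = 39, b[15] = 17, b[16] = 10, b[17] = 27, b[18] = 37, b[19] = 18, b[20] = 9, b[21] = 27, b[22] = 36, b[23] = 17, b[24] = 7, b[25] = 24, b[26] = 31, b[27] = 9, b[28] = 40, b[29] = 3, b[30] = 43, b[31] = 0, b[32] = 43, b[33] = 43, b[34] = 40, b[35] = 37, b[36] = 31, b[37] = 22, b[38] = 7, b[39] = 29, b[40] = 36, b[41] = 19, b[42] = 9, b[43] = 28, b[44] = 37, b[45] = 19, b[46] = 10, b[47] = 29, b[48] = 39, b[49] = 22, b[50] = 15.
The sequence repeats with period 48.
The value 24 first appears (with n ≥ 3) at b[13].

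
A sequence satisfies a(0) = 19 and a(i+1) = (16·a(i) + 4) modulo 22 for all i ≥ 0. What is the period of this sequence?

We have a(0) = 19, a(1) = 0, a(2) = 4, a(3) = 2, a(4) = 14, a(5) = 8, a(6) = 0.
Since a(6) = a(1) = 0, the sequence is eventually periodic: after a pre-period of length 1 it cycles with period 5.

5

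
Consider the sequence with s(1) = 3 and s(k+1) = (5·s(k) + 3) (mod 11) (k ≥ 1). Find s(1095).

s(1) = 3,  s(2) = 7,  s(3) = 5,  s(4) = 6,  s(5) = 0,  s(6) = 3.
The sequence repeats with period 5.
So s(1095) = s(1 + ((1095-1) mod 5)) = s(5) = 0.

0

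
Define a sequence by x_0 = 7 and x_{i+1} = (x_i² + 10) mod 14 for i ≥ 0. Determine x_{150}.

Listing terms: x_0 = 7,  x_1 = 3,  x_2 = 5,  x_3 = 7.
The sequence repeats with period 3.
So x_{150} = x_{0 + ((150-0) mod 3)} = x_0 = 7.

7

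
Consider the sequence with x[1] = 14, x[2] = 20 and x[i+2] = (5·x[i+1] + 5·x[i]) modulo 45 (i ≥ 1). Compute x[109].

5

We have x[1] = 14; x[2] = 20; x[3] = 35; x[4] = 5; x[5] = 20; x[6] = 35.
Since (x[5], x[6]) = (x[2], x[3]) = (20, 35) (two consecutive terms determine the rest), the sequence is eventually periodic: after a pre-period of length 1 it cycles with period 3.
For i ≥ 2, x[i] depends only on (i - 2) mod 3. (109 - 2) mod 3 = 2, so x[109] = x[4] = 5.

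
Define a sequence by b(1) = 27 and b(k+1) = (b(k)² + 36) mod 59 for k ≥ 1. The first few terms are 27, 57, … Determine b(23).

52

Computing terms: b(1) = 27, b(2) = 57, b(3) = 40, b(4) = 43, b(5) = 56, b(6) = 45, b(7) = 55, b(8) = 52, b(9) = 26, b(10) = 4, b(11) = 52.
Since b(11) = b(8) = 52, the sequence is eventually periodic: after a pre-period of length 7 it cycles with period 3.
For k ≥ 8, b(k) depends only on (k - 8) mod 3. (23 - 8) mod 3 = 0, so b(23) = b(8) = 52.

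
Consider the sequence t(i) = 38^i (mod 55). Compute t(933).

48

Computing terms: t(1) = 38; t(2) = 14; t(3) = 37; t(4) = 31; t(5) = 23; t(6) = 49; t(7) = 47; t(8) = 26; t(9) = 53; t(10) = 34; t(11) = 27; t(12) = 36; t(13) = 48; t(14) = 9; t(15) = 12; t(16) = 16; t(17) = 3; t(18) = 4; t(19) = 42; t(20) = 1; t(21) = 38.
Since t(21) = t(1) = 38, the sequence is periodic with period 20.
(933 - 1) mod 20 = 12, so t(933) = t(13) = 48.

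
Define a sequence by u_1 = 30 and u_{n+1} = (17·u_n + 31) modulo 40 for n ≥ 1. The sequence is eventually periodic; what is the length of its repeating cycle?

u_1 = 30; u_2 = 21; u_3 = 28; u_4 = 27; u_5 = 10; u_6 = 1; u_7 = 8; u_8 = 7; u_9 = 30.
The sequence repeats with period 8.

8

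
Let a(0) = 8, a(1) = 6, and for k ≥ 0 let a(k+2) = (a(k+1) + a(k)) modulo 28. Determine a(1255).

2

We have a(0) = 8, a(1) = 6, a(2) = 14, a(3) = 20, a(4) = 6, a(5) = 26, a(6) = 4, a(7) = 2, a(8) = 6, a(9) = 8, a(10) = 14, a(11) = 22, a(12) = 8, a(13) = 2, a(14) = 10, a(15) = 12, a(16) = 22, a(17) = 6, a(18) = 0, a(19) = 6, a(20) = 6, a(21) = 12, a(22) = 18, a(23) = 2, a(24) = 20, a(25) = 22, a(26) = 14, a(27) = 8, a(28) = 22, a(29) = 2, a(30) = 24, a(31) = 26, a(32) = 22, a(33) = 20, a(34) = 14, a(35) = 6, a(36) = 20, a(37) = 26, a(38) = 18, a(39) = 16, a(40) = 6, a(41) = 22, a(42) = 0, a(43) = 22, a(44) = 22, a(45) = 16, a(46) = 10, a(47) = 26, a(48) = 8, a(49) = 6.
The sequence repeats with period 48.
(1255 - 0) mod 48 = 7, so a(1255) = a(7) = 2.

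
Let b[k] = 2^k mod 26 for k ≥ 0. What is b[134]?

4

We have b[0] = 1, b[1] = 2, b[2] = 4, b[3] = 8, b[4] = 16, b[5] = 6, b[6] = 12, b[7] = 24, b[8] = 22, b[9] = 18, b[10] = 10, b[11] = 20, b[12] = 14, b[13] = 2.
Since b[13] = b[1] = 2, the sequence is eventually periodic: after a pre-period of length 1 it cycles with period 12.
For k ≥ 1, b[k] depends only on (k - 1) mod 12. (134 - 1) mod 12 = 1, so b[134] = b[2] = 4.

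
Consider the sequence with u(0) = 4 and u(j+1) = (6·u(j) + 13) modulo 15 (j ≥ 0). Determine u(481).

7

We have u(0) = 4, u(1) = 7, u(2) = 10, u(3) = 13, u(4) = 1, u(5) = 4.
Since u(5) = u(0) = 4, the sequence is periodic with period 5.
(481 - 0) mod 5 = 1, so u(481) = u(1) = 7.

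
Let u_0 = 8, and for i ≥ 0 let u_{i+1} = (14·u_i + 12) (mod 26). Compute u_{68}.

18

u_0 = 8, u_1 = 20, u_2 = 6, u_3 = 18, u_4 = 4, u_5 = 16, u_6 = 2, u_7 = 14, u_8 = 0, u_9 = 12, u_{10} = 24, u_{11} = 10, u_{12} = 22, u_{13} = 8.
Since u_{13} = u_0 = 8, the sequence is periodic with period 13.
(68 - 0) mod 13 = 3, so u_{68} = u_3 = 18.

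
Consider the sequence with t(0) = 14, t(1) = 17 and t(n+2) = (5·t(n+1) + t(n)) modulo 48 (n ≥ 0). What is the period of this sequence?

24

Listing terms: t(0) = 14, t(1) = 17, t(2) = 3, t(3) = 32, t(4) = 19, t(5) = 31, t(6) = 30, t(7) = 37, t(8) = 23, t(9) = 8, t(10) = 15, t(11) = 35, t(12) = 46, t(13) = 25, t(14) = 27, t(15) = 16, t(16) = 11, t(17) = 23, t(18) = 30, t(19) = 29, t(20) = 31, t(21) = 40, t(22) = 39, t(23) = 43, t(24) = 14, t(25) = 17.
The sequence repeats with period 24.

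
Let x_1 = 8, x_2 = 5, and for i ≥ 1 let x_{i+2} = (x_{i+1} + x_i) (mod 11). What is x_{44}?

x_1 = 8, x_2 = 5, x_3 = 2, x_4 = 7, x_5 = 9, x_6 = 5, x_7 = 3, x_8 = 8, x_9 = 0, x_{10} = 8, x_{11} = 8, x_{12} = 5.
Since (x_{11}, x_{12}) = (x_1, x_2) = (8, 5) (two consecutive terms determine the rest), the sequence is periodic with period 10.
So x_{44} = x_{1 + ((44-1) mod 10)} = x_4 = 7.

7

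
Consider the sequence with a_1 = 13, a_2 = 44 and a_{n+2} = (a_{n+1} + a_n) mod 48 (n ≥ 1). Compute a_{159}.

Computing terms: a_1 = 13,  a_2 = 44,  a_3 = 9,  a_4 = 5,  a_5 = 14,  a_6 = 19,  a_7 = 33,  a_8 = 4,  a_9 = 37,  a_{10} = 41,  a_{11} = 30,  a_{12} = 23,  a_{13} = 5,  a_{14} = 28,  a_{15} = 33,  a_{16} = 13,  a_{17} = 46,  a_{18} = 11,  a_{19} = 9,  a_{20} = 20,  a_{21} = 29,  a_{22} = 1,  a_{23} = 30,  a_{24} = 31,  a_{25} = 13,  a_{26} = 44.
The sequence repeats with period 24.
So a_{159} = a_{1 + ((159-1) mod 24)} = a_{15} = 33.

33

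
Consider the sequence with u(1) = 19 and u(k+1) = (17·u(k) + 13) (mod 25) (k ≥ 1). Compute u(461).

We have u(1) = 19; u(2) = 11; u(3) = 0; u(4) = 13; u(5) = 9; u(6) = 16; u(7) = 10; u(8) = 8; u(9) = 24; u(10) = 21; u(11) = 20; u(12) = 3; u(13) = 14; u(14) = 1; u(15) = 5; u(16) = 23; u(17) = 4; u(18) = 6; u(19) = 15; u(20) = 18; u(21) = 19.
Since u(21) = u(1) = 19, the sequence is periodic with period 20.
So u(461) = u(1 + ((461-1) mod 20)) = u(1) = 19.

19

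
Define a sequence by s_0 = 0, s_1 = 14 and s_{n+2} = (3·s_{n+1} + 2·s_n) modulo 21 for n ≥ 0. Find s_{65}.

Computing terms: s_0 = 0, s_1 = 14, s_2 = 0, s_3 = 7, s_4 = 0, s_5 = 14.
The sequence repeats with period 4.
(65 - 0) mod 4 = 1, so s_{65} = s_1 = 14.

14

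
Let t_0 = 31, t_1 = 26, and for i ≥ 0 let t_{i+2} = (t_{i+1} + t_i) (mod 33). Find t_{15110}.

9

Listing terms: t_0 = 31, t_1 = 26, t_2 = 24, t_3 = 17, t_4 = 8, t_5 = 25, t_6 = 0, t_7 = 25, t_8 = 25, t_9 = 17, t_{10} = 9, t_{11} = 26, t_{12} = 2, t_{13} = 28, t_{14} = 30, t_{15} = 25, t_{16} = 22, t_{17} = 14, t_{18} = 3, t_{19} = 17, t_{20} = 20, t_{21} = 4, t_{22} = 24, t_{23} = 28, t_{24} = 19, t_{25} = 14, t_{26} = 0, t_{27} = 14, t_{28} = 14, t_{29} = 28, t_{30} = 9, t_{31} = 4, t_{32} = 13, t_{33} = 17, t_{34} = 30, t_{35} = 14, t_{36} = 11, t_{37} = 25, t_{38} = 3, t_{39} = 28, t_{40} = 31, t_{41} = 26.
The sequence repeats with period 40.
So t_{15110} = t_{0 + ((15110-0) mod 40)} = t_{30} = 9.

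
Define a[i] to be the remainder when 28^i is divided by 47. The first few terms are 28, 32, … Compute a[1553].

We have a[1] = 28; a[2] = 32; a[3] = 3; a[4] = 37; a[5] = 2; a[6] = 9; a[7] = 17; a[8] = 6; a[9] = 27; a[10] = 4; a[11] = 18; a[12] = 34; a[13] = 12; a[14] = 7; a[15] = 8; a[16] = 36; a[17] = 21; a[18] = 24; a[19] = 14; a[20] = 16; a[21] = 25; a[22] = 42; a[23] = 1; a[24] = 28.
The sequence repeats with period 23.
So a[1553] = a[1 + ((1553-1) mod 23)] = a[12] = 34.

34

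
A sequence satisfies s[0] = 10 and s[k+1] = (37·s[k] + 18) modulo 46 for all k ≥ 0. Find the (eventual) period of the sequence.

Listing terms: s[0] = 10,  s[1] = 20,  s[2] = 22,  s[3] = 4,  s[4] = 28,  s[5] = 42,  s[6] = 8,  s[7] = 38,  s[8] = 44,  s[9] = 36,  s[10] = 16,  s[11] = 12,  s[12] = 2,  s[13] = 0,  s[14] = 18,  s[15] = 40,  s[16] = 26,  s[17] = 14,  s[18] = 30,  s[19] = 24,  s[20] = 32,  s[21] = 6,  s[22] = 10.
The sequence repeats with period 22.

22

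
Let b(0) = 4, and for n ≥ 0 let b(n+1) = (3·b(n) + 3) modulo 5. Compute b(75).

Computing terms: b(0) = 4; b(1) = 0; b(2) = 3; b(3) = 2; b(4) = 4.
The sequence repeats with period 4.
So b(75) = b(0 + ((75-0) mod 4)) = b(3) = 2.

2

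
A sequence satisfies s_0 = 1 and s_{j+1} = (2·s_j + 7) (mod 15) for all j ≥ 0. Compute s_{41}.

9

We have s_0 = 1,  s_1 = 9,  s_2 = 10,  s_3 = 12,  s_4 = 1.
Since s_4 = s_0 = 1, the sequence is periodic with period 4.
So s_{41} = s_{0 + ((41-0) mod 4)} = s_1 = 9.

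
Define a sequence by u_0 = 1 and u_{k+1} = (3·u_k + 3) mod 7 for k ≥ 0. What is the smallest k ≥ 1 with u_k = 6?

1

We have u_0 = 1; u_1 = 6; u_2 = 0; u_3 = 3; u_4 = 5; u_5 = 4; u_6 = 1.
Since u_6 = u_0 = 1, the sequence is periodic with period 6.
The value 6 first appears (with k ≥ 1) at u_1.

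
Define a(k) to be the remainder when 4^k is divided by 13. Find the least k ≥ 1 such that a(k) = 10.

Computing terms: a(0) = 1,  a(1) = 4,  a(2) = 3,  a(3) = 12,  a(4) = 9,  a(5) = 10,  a(6) = 1.
The sequence repeats with period 6.
The value 10 first appears (with k ≥ 1) at a(5).

5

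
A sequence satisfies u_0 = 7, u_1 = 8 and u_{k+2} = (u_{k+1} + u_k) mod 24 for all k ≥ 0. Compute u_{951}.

Computing terms: u_0 = 7; u_1 = 8; u_2 = 15; u_3 = 23; u_4 = 14; u_5 = 13; u_6 = 3; u_7 = 16; u_8 = 19; u_9 = 11; u_{10} = 6; u_{11} = 17; u_{12} = 23; u_{13} = 16; u_{14} = 15; u_{15} = 7; u_{16} = 22; u_{17} = 5; u_{18} = 3; u_{19} = 8; u_{20} = 11; u_{21} = 19; u_{22} = 6; u_{23} = 1; u_{24} = 7; u_{25} = 8.
Since (u_{24}, u_{25}) = (u_0, u_1) = (7, 8) (two consecutive terms determine the rest), the sequence is periodic with period 24.
So u_{951} = u_{0 + ((951-0) mod 24)} = u_{15} = 7.

7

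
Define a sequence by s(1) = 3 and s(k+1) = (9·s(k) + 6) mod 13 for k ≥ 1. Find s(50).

We have s(1) = 3, s(2) = 7, s(3) = 4, s(4) = 3.
The sequence repeats with period 3.
(50 - 1) mod 3 = 1, so s(50) = s(2) = 7.

7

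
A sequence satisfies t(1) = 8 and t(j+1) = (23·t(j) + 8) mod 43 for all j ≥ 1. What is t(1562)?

Listing terms: t(1) = 8; t(2) = 20; t(3) = 38; t(4) = 22; t(5) = 41; t(6) = 5; t(7) = 37; t(8) = 42; t(9) = 28; t(10) = 7; t(11) = 40; t(12) = 25; t(13) = 24; t(14) = 1; t(15) = 31; t(16) = 33; t(17) = 36; t(18) = 19; t(19) = 15; t(20) = 9; t(21) = 0; t(22) = 8.
The sequence repeats with period 21.
(1562 - 1) mod 21 = 7, so t(1562) = t(8) = 42.

42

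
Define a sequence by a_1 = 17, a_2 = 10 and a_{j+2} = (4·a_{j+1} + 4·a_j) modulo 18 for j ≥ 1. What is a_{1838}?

8

a_1 = 17; a_2 = 10; a_3 = 0; a_4 = 4; a_5 = 16; a_6 = 8; a_7 = 6; a_8 = 2; a_9 = 14; a_{10} = 10; a_{11} = 6; a_{12} = 10; a_{13} = 10; a_{14} = 8; a_{15} = 0; a_{16} = 14; a_{17} = 2; a_{18} = 10; a_{19} = 12; a_{20} = 16; a_{21} = 4; a_{22} = 8; a_{23} = 12; a_{24} = 8; a_{25} = 8; a_{26} = 10; a_{27} = 0.
Since (a_{26}, a_{27}) = (a_2, a_3) = (10, 0) (two consecutive terms determine the rest), the sequence is eventually periodic: after a pre-period of length 1 it cycles with period 24.
For j ≥ 2, a_j depends only on (j - 2) mod 24. (1838 - 2) mod 24 = 12, so a_{1838} = a_{14} = 8.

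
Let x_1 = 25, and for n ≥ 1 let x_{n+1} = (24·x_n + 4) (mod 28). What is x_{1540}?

20

x_1 = 25,  x_2 = 16,  x_3 = 24,  x_4 = 20,  x_5 = 8,  x_6 = 0,  x_7 = 4,  x_8 = 16.
Since x_8 = x_2 = 16, the sequence is eventually periodic: after a pre-period of length 1 it cycles with period 6.
For n ≥ 2, x_n depends only on (n - 2) mod 6. (1540 - 2) mod 6 = 2, so x_{1540} = x_4 = 20.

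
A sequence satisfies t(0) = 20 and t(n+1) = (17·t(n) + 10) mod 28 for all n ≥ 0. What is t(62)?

24

Computing terms: t(0) = 20,  t(1) = 14,  t(2) = 24,  t(3) = 26,  t(4) = 4,  t(5) = 22,  t(6) = 20.
The sequence repeats with period 6.
(62 - 0) mod 6 = 2, so t(62) = t(2) = 24.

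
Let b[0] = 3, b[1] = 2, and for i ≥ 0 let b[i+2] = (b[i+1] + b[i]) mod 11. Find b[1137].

Computing terms: b[0] = 3, b[1] = 2, b[2] = 5, b[3] = 7, b[4] = 1, b[5] = 8, b[6] = 9, b[7] = 6, b[8] = 4, b[9] = 10, b[10] = 3, b[11] = 2.
Since (b[10], b[11]) = (b[0], b[1]) = (3, 2) (two consecutive terms determine the rest), the sequence is periodic with period 10.
(1137 - 0) mod 10 = 7, so b[1137] = b[7] = 6.

6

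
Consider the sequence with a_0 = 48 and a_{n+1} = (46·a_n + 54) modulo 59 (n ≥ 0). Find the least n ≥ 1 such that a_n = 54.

We have a_0 = 48,  a_1 = 20,  a_2 = 30,  a_3 = 18,  a_4 = 56,  a_5 = 34,  a_6 = 25,  a_7 = 24,  a_8 = 37,  a_9 = 45,  a_{10} = 0,  a_{11} = 54,  a_{12} = 1,  a_{13} = 41,  a_{14} = 52,  a_{15} = 27,  a_{16} = 57,  a_{17} = 21,  a_{18} = 17,  a_{19} = 10,  a_{20} = 42,  a_{21} = 39,  a_{22} = 19,  a_{23} = 43,  a_{24} = 26,  a_{25} = 11,  a_{26} = 29,  a_{27} = 31,  a_{28} = 5,  a_{29} = 48.
The sequence repeats with period 29.
The value 54 first appears (with n ≥ 1) at a_{11}.

11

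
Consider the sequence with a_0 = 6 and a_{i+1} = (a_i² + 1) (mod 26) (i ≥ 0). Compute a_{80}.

We have a_0 = 6; a_1 = 11; a_2 = 18; a_3 = 13; a_4 = 14; a_5 = 15; a_6 = 18.
Since a_6 = a_2 = 18, the sequence is eventually periodic: after a pre-period of length 2 it cycles with period 4.
For i ≥ 2, a_i depends only on (i - 2) mod 4. (80 - 2) mod 4 = 2, so a_{80} = a_4 = 14.

14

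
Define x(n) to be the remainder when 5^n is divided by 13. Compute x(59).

Computing terms: x(0) = 1,  x(1) = 5,  x(2) = 12,  x(3) = 8,  x(4) = 1.
The sequence repeats with period 4.
So x(59) = x(0 + ((59-0) mod 4)) = x(3) = 8.

8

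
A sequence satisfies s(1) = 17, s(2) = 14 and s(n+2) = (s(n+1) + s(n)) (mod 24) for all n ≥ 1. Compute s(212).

We have s(1) = 17, s(2) = 14, s(3) = 7, s(4) = 21, s(5) = 4, s(6) = 1, s(7) = 5, s(8) = 6, s(9) = 11, s(10) = 17, s(11) = 4, s(12) = 21, s(13) = 1, s(14) = 22, s(15) = 23, s(16) = 21, s(17) = 20, s(18) = 17, s(19) = 13, s(20) = 6, s(21) = 19, s(22) = 1, s(23) = 20, s(24) = 21, s(25) = 17, s(26) = 14.
Since (s(25), s(26)) = (s(1), s(2)) = (17, 14) (two consecutive terms determine the rest), the sequence is periodic with period 24.
So s(212) = s(1 + ((212-1) mod 24)) = s(20) = 6.

6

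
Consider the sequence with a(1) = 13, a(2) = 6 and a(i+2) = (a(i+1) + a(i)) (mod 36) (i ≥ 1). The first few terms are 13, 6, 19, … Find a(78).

Listing terms: a(1) = 13,  a(2) = 6,  a(3) = 19,  a(4) = 25,  a(5) = 8,  a(6) = 33,  a(7) = 5,  a(8) = 2,  a(9) = 7,  a(10) = 9,  a(11) = 16,  a(12) = 25,  a(13) = 5,  a(14) = 30,  a(15) = 35,  a(16) = 29,  a(17) = 28,  a(18) = 21,  a(19) = 13,  a(20) = 34,  a(21) = 11,  a(22) = 9,  a(23) = 20,  a(24) = 29,  a(25) = 13,  a(26) = 6.
Since (a(25), a(26)) = (a(1), a(2)) = (13, 6) (two consecutive terms determine the rest), the sequence is periodic with period 24.
(78 - 1) mod 24 = 5, so a(78) = a(6) = 33.

33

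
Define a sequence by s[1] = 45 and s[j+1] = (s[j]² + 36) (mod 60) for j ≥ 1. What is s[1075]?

45

Listing terms: s[1] = 45; s[2] = 21; s[3] = 57; s[4] = 45.
Since s[4] = s[1] = 45, the sequence is periodic with period 3.
So s[1075] = s[1 + ((1075-1) mod 3)] = s[1] = 45.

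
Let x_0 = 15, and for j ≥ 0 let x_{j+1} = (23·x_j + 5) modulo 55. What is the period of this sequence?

11

We have x_0 = 15; x_1 = 20; x_2 = 25; x_3 = 30; x_4 = 35; x_5 = 40; x_6 = 45; x_7 = 50; x_8 = 0; x_9 = 5; x_{10} = 10; x_{11} = 15.
The sequence repeats with period 11.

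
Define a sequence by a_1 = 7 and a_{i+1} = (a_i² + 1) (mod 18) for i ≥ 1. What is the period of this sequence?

6

We have a_1 = 7,  a_2 = 14,  a_3 = 17,  a_4 = 2,  a_5 = 5,  a_6 = 8,  a_7 = 11,  a_8 = 14.
Since a_8 = a_2 = 14, the sequence is eventually periodic: after a pre-period of length 1 it cycles with period 6.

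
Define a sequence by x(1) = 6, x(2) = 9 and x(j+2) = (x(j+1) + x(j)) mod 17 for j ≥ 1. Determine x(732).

9

We have x(1) = 6; x(2) = 9; x(3) = 15; x(4) = 7; x(5) = 5; x(6) = 12; x(7) = 0; x(8) = 12; x(9) = 12; x(10) = 7; x(11) = 2; x(12) = 9; x(13) = 11; x(14) = 3; x(15) = 14; x(16) = 0; x(17) = 14; x(18) = 14; x(19) = 11; x(20) = 8; x(21) = 2; x(22) = 10; x(23) = 12; x(24) = 5; x(25) = 0; x(26) = 5; x(27) = 5; x(28) = 10; x(29) = 15; x(30) = 8; x(31) = 6; x(32) = 14; x(33) = 3; x(34) = 0; x(35) = 3; x(36) = 3; x(37) = 6; x(38) = 9.
Since (x(37), x(38)) = (x(1), x(2)) = (6, 9) (two consecutive terms determine the rest), the sequence is periodic with period 36.
(732 - 1) mod 36 = 11, so x(732) = x(12) = 9.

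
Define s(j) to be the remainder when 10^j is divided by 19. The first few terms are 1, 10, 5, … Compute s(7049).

14

Computing terms: s(0) = 1, s(1) = 10, s(2) = 5, s(3) = 12, s(4) = 6, s(5) = 3, s(6) = 11, s(7) = 15, s(8) = 17, s(9) = 18, s(10) = 9, s(11) = 14, s(12) = 7, s(13) = 13, s(14) = 16, s(15) = 8, s(16) = 4, s(17) = 2, s(18) = 1.
The sequence repeats with period 18.
(7049 - 0) mod 18 = 11, so s(7049) = s(11) = 14.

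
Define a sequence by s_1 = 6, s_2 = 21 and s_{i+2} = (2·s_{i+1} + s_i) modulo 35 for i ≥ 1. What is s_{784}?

12

Listing terms: s_1 = 6; s_2 = 21; s_3 = 13; s_4 = 12; s_5 = 2; s_6 = 16; s_7 = 34; s_8 = 14; s_9 = 27; s_{10} = 33; s_{11} = 23; s_{12} = 9; s_{13} = 6; s_{14} = 21.
The sequence repeats with period 12.
(784 - 1) mod 12 = 3, so s_{784} = s_4 = 12.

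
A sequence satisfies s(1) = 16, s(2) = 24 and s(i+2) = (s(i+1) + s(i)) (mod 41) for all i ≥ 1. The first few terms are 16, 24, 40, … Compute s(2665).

19

We have s(1) = 16, s(2) = 24, s(3) = 40, s(4) = 23, s(5) = 22, s(6) = 4, s(7) = 26, s(8) = 30, s(9) = 15, s(10) = 4, s(11) = 19, s(12) = 23, s(13) = 1, s(14) = 24, s(15) = 25, s(16) = 8, s(17) = 33, s(18) = 0, s(19) = 33, s(20) = 33, s(21) = 25, s(22) = 17, s(23) = 1, s(24) = 18, s(25) = 19, s(26) = 37, s(27) = 15, s(28) = 11, s(29) = 26, s(30) = 37, s(31) = 22, s(32) = 18, s(33) = 40, s(34) = 17, s(35) = 16, s(36) = 33, s(37) = 8, s(38) = 0, s(39) = 8, s(40) = 8, s(41) = 16, s(42) = 24.
The sequence repeats with period 40.
So s(2665) = s(1 + ((2665-1) mod 40)) = s(25) = 19.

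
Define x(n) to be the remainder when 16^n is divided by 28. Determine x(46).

Computing terms: x(1) = 16,  x(2) = 4,  x(3) = 8,  x(4) = 16.
The sequence repeats with period 3.
(46 - 1) mod 3 = 0, so x(46) = x(1) = 16.

16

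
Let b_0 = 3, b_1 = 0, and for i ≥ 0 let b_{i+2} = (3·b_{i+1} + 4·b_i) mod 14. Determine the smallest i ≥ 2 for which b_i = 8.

3

b_0 = 3, b_1 = 0, b_2 = 12, b_3 = 8, b_4 = 2, b_5 = 10, b_6 = 10, b_7 = 0, b_8 = 12.
Since (b_7, b_8) = (b_1, b_2) = (0, 12) (two consecutive terms determine the rest), the sequence is eventually periodic: after a pre-period of length 1 it cycles with period 6.
The value 8 first appears (with i ≥ 2) at b_3.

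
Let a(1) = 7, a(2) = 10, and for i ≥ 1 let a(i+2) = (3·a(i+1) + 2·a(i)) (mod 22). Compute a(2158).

14

Listing terms: a(1) = 7; a(2) = 10; a(3) = 0; a(4) = 20; a(5) = 16; a(6) = 0; a(7) = 10; a(8) = 8; a(9) = 0; a(10) = 16; a(11) = 4; a(12) = 0; a(13) = 8; a(14) = 2; a(15) = 0; a(16) = 4; a(17) = 12; a(18) = 0; a(19) = 2; a(20) = 6; a(21) = 0; a(22) = 12; a(23) = 14; a(24) = 0; a(25) = 6; a(26) = 18; a(27) = 0; a(28) = 14; a(29) = 20; a(30) = 0; a(31) = 18; a(32) = 10; a(33) = 0.
Since (a(32), a(33)) = (a(2), a(3)) = (10, 0) (two consecutive terms determine the rest), the sequence is eventually periodic: after a pre-period of length 1 it cycles with period 30.
For i ≥ 2, a(i) depends only on (i - 2) mod 30. (2158 - 2) mod 30 = 26, so a(2158) = a(28) = 14.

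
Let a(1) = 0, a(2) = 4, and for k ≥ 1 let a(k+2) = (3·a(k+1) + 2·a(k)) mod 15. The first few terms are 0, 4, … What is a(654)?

Computing terms: a(1) = 0; a(2) = 4; a(3) = 12; a(4) = 14; a(5) = 6; a(6) = 1; a(7) = 0; a(8) = 2; a(9) = 6; a(10) = 7; a(11) = 3; a(12) = 8; a(13) = 0; a(14) = 1; a(15) = 3; a(16) = 11; a(17) = 9; a(18) = 4; a(19) = 0; a(20) = 8; a(21) = 9; a(22) = 13; a(23) = 12; a(24) = 2; a(25) = 0; a(26) = 4.
Since (a(25), a(26)) = (a(1), a(2)) = (0, 4) (two consecutive terms determine the rest), the sequence is periodic with period 24.
So a(654) = a(1 + ((654-1) mod 24)) = a(6) = 1.

1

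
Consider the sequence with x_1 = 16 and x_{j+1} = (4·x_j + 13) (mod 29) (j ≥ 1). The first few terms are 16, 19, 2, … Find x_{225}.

16

We have x_1 = 16,  x_2 = 19,  x_3 = 2,  x_4 = 21,  x_5 = 10,  x_6 = 24,  x_7 = 22,  x_8 = 14,  x_9 = 11,  x_{10} = 28,  x_{11} = 9,  x_{12} = 20,  x_{13} = 6,  x_{14} = 8,  x_{15} = 16.
Since x_{15} = x_1 = 16, the sequence is periodic with period 14.
(225 - 1) mod 14 = 0, so x_{225} = x_1 = 16.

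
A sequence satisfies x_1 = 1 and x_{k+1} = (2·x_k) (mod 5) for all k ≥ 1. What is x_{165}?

We have x_1 = 1,  x_2 = 2,  x_3 = 4,  x_4 = 3,  x_5 = 1.
The sequence repeats with period 4.
So x_{165} = x_{1 + ((165-1) mod 4)} = x_1 = 1.

1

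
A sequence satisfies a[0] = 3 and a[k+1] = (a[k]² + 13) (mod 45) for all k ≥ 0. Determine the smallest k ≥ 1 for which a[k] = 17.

3

We have a[0] = 3,  a[1] = 22,  a[2] = 2,  a[3] = 17,  a[4] = 32,  a[5] = 2.
Since a[5] = a[2] = 2, the sequence is eventually periodic: after a pre-period of length 2 it cycles with period 3.
The value 17 first appears (with k ≥ 1) at a[3].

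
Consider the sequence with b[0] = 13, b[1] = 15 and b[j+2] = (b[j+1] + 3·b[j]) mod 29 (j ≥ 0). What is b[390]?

17

Computing terms: b[0] = 13,  b[1] = 15,  b[2] = 25,  b[3] = 12,  b[4] = 0,  b[5] = 7,  b[6] = 7,  b[7] = 28,  b[8] = 20,  b[9] = 17,  b[10] = 19,  b[11] = 12,  b[12] = 11,  b[13] = 18,  b[14] = 22,  b[15] = 18,  b[16] = 26,  b[17] = 22,  b[18] = 13,  b[19] = 21,  b[20] = 2,  b[21] = 7,  b[22] = 13,  b[23] = 5,  b[24] = 15,  b[25] = 1,  b[26] = 17,  b[27] = 20,  b[28] = 13,  b[29] = 15.
Since (b[28], b[29]) = (b[0], b[1]) = (13, 15) (two consecutive terms determine the rest), the sequence is periodic with period 28.
(390 - 0) mod 28 = 26, so b[390] = b[26] = 17.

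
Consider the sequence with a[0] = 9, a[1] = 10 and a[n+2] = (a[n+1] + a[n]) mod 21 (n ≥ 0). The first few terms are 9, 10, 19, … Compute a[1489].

10

a[0] = 9, a[1] = 10, a[2] = 19, a[3] = 8, a[4] = 6, a[5] = 14, a[6] = 20, a[7] = 13, a[8] = 12, a[9] = 4, a[10] = 16, a[11] = 20, a[12] = 15, a[13] = 14, a[14] = 8, a[15] = 1, a[16] = 9, a[17] = 10.
Since (a[16], a[17]) = (a[0], a[1]) = (9, 10) (two consecutive terms determine the rest), the sequence is periodic with period 16.
So a[1489] = a[0 + ((1489-0) mod 16)] = a[1] = 10.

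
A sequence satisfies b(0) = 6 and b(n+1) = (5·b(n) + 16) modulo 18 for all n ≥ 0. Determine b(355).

10

We have b(0) = 6,  b(1) = 10,  b(2) = 12,  b(3) = 4,  b(4) = 0,  b(5) = 16,  b(6) = 6.
The sequence repeats with period 6.
So b(355) = b(0 + ((355-0) mod 6)) = b(1) = 10.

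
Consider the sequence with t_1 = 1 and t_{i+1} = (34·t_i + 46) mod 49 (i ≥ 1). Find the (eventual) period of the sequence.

14

We have t_1 = 1, t_2 = 31, t_3 = 22, t_4 = 10, t_5 = 43, t_6 = 38, t_7 = 15, t_8 = 17, t_9 = 36, t_{10} = 45, t_{11} = 8, t_{12} = 24, t_{13} = 29, t_{14} = 3, t_{15} = 1.
The sequence repeats with period 14.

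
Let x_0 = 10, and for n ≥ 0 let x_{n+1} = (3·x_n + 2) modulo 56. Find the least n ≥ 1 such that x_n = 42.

x_0 = 10,  x_1 = 32,  x_2 = 42,  x_3 = 16,  x_4 = 50,  x_5 = 40,  x_6 = 10.
The sequence repeats with period 6.
The value 42 first appears (with n ≥ 1) at x_2.

2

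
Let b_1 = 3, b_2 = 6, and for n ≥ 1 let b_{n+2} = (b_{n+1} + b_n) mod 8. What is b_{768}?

We have b_1 = 3,  b_2 = 6,  b_3 = 1,  b_4 = 7,  b_5 = 0,  b_6 = 7,  b_7 = 7,  b_8 = 6,  b_9 = 5,  b_{10} = 3,  b_{11} = 0,  b_{12} = 3,  b_{13} = 3,  b_{14} = 6.
Since (b_{13}, b_{14}) = (b_1, b_2) = (3, 6) (two consecutive terms determine the rest), the sequence is periodic with period 12.
So b_{768} = b_{1 + ((768-1) mod 12)} = b_{12} = 3.

3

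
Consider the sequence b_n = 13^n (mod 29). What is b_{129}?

b_1 = 13, b_2 = 24, b_3 = 22, b_4 = 25, b_5 = 6, b_6 = 20, b_7 = 28, b_8 = 16, b_9 = 5, b_{10} = 7, b_{11} = 4, b_{12} = 23, b_{13} = 9, b_{14} = 1, b_{15} = 13.
Since b_{15} = b_1 = 13, the sequence is periodic with period 14.
So b_{129} = b_{1 + ((129-1) mod 14)} = b_3 = 22.

22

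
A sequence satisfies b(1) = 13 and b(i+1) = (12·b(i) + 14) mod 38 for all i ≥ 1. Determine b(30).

30

b(1) = 13, b(2) = 18, b(3) = 2, b(4) = 0, b(5) = 14, b(6) = 30, b(7) = 32, b(8) = 18.
Since b(8) = b(2) = 18, the sequence is eventually periodic: after a pre-period of length 1 it cycles with period 6.
For i ≥ 2, b(i) depends only on (i - 2) mod 6. (30 - 2) mod 6 = 4, so b(30) = b(6) = 30.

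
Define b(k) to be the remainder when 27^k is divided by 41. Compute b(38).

Computing terms: b(1) = 27; b(2) = 32; b(3) = 3; b(4) = 40; b(5) = 14; b(6) = 9; b(7) = 38; b(8) = 1; b(9) = 27.
The sequence repeats with period 8.
(38 - 1) mod 8 = 5, so b(38) = b(6) = 9.

9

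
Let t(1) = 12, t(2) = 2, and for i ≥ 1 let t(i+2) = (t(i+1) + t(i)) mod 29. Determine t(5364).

2

Computing terms: t(1) = 12,  t(2) = 2,  t(3) = 14,  t(4) = 16,  t(5) = 1,  t(6) = 17,  t(7) = 18,  t(8) = 6,  t(9) = 24,  t(10) = 1,  t(11) = 25,  t(12) = 26,  t(13) = 22,  t(14) = 19,  t(15) = 12,  t(16) = 2.
The sequence repeats with period 14.
So t(5364) = t(1 + ((5364-1) mod 14)) = t(2) = 2.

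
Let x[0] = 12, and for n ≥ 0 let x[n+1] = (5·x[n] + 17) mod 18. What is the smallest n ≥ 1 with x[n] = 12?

6

We have x[0] = 12; x[1] = 5; x[2] = 6; x[3] = 11; x[4] = 0; x[5] = 17; x[6] = 12.
Since x[6] = x[0] = 12, the sequence is periodic with period 6.
The value 12 next appears (with n ≥ 1) at x[6].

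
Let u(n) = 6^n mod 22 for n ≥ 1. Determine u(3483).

Listing terms: u(1) = 6; u(2) = 14; u(3) = 18; u(4) = 20; u(5) = 10; u(6) = 16; u(7) = 8; u(8) = 4; u(9) = 2; u(10) = 12; u(11) = 6.
The sequence repeats with period 10.
(3483 - 1) mod 10 = 2, so u(3483) = u(3) = 18.

18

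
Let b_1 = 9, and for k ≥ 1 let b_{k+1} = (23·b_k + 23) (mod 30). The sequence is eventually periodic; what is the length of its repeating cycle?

Computing terms: b_1 = 9, b_2 = 20, b_3 = 3, b_4 = 2, b_5 = 9.
The sequence repeats with period 4.

4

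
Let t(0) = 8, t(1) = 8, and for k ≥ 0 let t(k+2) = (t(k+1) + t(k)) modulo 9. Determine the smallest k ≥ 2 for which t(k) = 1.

5

Computing terms: t(0) = 8, t(1) = 8, t(2) = 7, t(3) = 6, t(4) = 4, t(5) = 1, t(6) = 5, t(7) = 6, t(8) = 2, t(9) = 8, t(10) = 1, t(11) = 0, t(12) = 1, t(13) = 1, t(14) = 2, t(15) = 3, t(16) = 5, t(17) = 8, t(18) = 4, t(19) = 3, t(20) = 7, t(21) = 1, t(22) = 8, t(23) = 0, t(24) = 8, t(25) = 8.
Since (t(24), t(25)) = (t(0), t(1)) = (8, 8) (two consecutive terms determine the rest), the sequence is periodic with period 24.
The value 1 first appears (with k ≥ 2) at t(5).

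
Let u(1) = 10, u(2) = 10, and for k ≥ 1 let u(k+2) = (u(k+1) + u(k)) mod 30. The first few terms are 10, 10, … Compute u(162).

Listing terms: u(1) = 10,  u(2) = 10,  u(3) = 20,  u(4) = 0,  u(5) = 20,  u(6) = 20,  u(7) = 10,  u(8) = 0,  u(9) = 10,  u(10) = 10.
The sequence repeats with period 8.
So u(162) = u(1 + ((162-1) mod 8)) = u(2) = 10.

10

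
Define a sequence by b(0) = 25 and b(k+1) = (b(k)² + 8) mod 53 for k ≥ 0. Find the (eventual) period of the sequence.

4

Computing terms: b(0) = 25, b(1) = 50, b(2) = 17, b(3) = 32, b(4) = 25.
The sequence repeats with period 4.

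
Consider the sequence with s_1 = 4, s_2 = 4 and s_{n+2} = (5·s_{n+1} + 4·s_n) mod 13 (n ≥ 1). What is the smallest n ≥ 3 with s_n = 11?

34

Listing terms: s_1 = 4; s_2 = 4; s_3 = 10; s_4 = 1; s_5 = 6; s_6 = 8; s_7 = 12; s_8 = 1; s_9 = 1; s_{10} = 9; s_{11} = 10; s_{12} = 8; s_{13} = 2; s_{14} = 3; s_{15} = 10; s_{16} = 10; s_{17} = 12; s_{18} = 9; s_{19} = 2; s_{20} = 7; s_{21} = 4; s_{22} = 9; s_{23} = 9; s_{24} = 3; s_{25} = 12; s_{26} = 7; s_{27} = 5; s_{28} = 1; s_{29} = 12; s_{30} = 12; s_{31} = 4; s_{32} = 3; s_{33} = 5; s_{34} = 11; s_{35} = 10; s_{36} = 3; s_{37} = 3; s_{38} = 1; s_{39} = 4; s_{40} = 11; s_{41} = 6; s_{42} = 9; s_{43} = 4; s_{44} = 4.
Since (s_{43}, s_{44}) = (s_1, s_2) = (4, 4) (two consecutive terms determine the rest), the sequence is periodic with period 42.
The value 11 first appears (with n ≥ 3) at s_{34}.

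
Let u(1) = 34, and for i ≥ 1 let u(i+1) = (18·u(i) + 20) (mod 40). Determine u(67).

Computing terms: u(1) = 34,  u(2) = 32,  u(3) = 36,  u(4) = 28,  u(5) = 4,  u(6) = 12,  u(7) = 36.
Since u(7) = u(3) = 36, the sequence is eventually periodic: after a pre-period of length 2 it cycles with period 4.
For i ≥ 3, u(i) depends only on (i - 3) mod 4. (67 - 3) mod 4 = 0, so u(67) = u(3) = 36.

36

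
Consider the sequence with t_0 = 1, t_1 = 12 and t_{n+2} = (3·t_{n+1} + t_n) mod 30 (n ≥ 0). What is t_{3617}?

21

Listing terms: t_0 = 1; t_1 = 12; t_2 = 7; t_3 = 3; t_4 = 16; t_5 = 21; t_6 = 19; t_7 = 18; t_8 = 13; t_9 = 27; t_{10} = 4; t_{11} = 9; t_{12} = 1; t_{13} = 12.
Since (t_{12}, t_{13}) = (t_0, t_1) = (1, 12) (two consecutive terms determine the rest), the sequence is periodic with period 12.
So t_{3617} = t_{0 + ((3617-0) mod 12)} = t_5 = 21.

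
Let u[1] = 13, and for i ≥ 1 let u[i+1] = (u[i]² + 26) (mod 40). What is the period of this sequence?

3

We have u[1] = 13,  u[2] = 35,  u[3] = 11,  u[4] = 27,  u[5] = 35.
Since u[5] = u[2] = 35, the sequence is eventually periodic: after a pre-period of length 1 it cycles with period 3.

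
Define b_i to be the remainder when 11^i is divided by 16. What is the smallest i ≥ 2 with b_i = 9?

2

We have b_1 = 11,  b_2 = 9,  b_3 = 3,  b_4 = 1,  b_5 = 11.
Since b_5 = b_1 = 11, the sequence is periodic with period 4.
The value 9 first appears (with i ≥ 2) at b_2.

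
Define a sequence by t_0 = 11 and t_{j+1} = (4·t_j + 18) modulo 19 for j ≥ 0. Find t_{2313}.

11

Listing terms: t_0 = 11, t_1 = 5, t_2 = 0, t_3 = 18, t_4 = 14, t_5 = 17, t_6 = 10, t_7 = 1, t_8 = 3, t_9 = 11.
Since t_9 = t_0 = 11, the sequence is periodic with period 9.
So t_{2313} = t_{0 + ((2313-0) mod 9)} = t_0 = 11.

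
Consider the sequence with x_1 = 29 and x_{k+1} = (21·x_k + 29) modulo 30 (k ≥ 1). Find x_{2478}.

Listing terms: x_1 = 29,  x_2 = 8,  x_3 = 17,  x_4 = 26,  x_5 = 5,  x_6 = 14,  x_7 = 23,  x_8 = 2,  x_9 = 11,  x_{10} = 20,  x_{11} = 29.
Since x_{11} = x_1 = 29, the sequence is periodic with period 10.
So x_{2478} = x_{1 + ((2478-1) mod 10)} = x_8 = 2.

2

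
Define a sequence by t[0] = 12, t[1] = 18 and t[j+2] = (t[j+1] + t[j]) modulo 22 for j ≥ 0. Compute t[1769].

6

t[0] = 12; t[1] = 18; t[2] = 8; t[3] = 4; t[4] = 12; t[5] = 16; t[6] = 6; t[7] = 0; t[8] = 6; t[9] = 6; t[10] = 12; t[11] = 18.
Since (t[10], t[11]) = (t[0], t[1]) = (12, 18) (two consecutive terms determine the rest), the sequence is periodic with period 10.
(1769 - 0) mod 10 = 9, so t[1769] = t[9] = 6.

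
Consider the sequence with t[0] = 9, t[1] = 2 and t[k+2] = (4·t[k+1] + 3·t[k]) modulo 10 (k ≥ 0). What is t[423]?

4

t[0] = 9; t[1] = 2; t[2] = 5; t[3] = 6; t[4] = 9; t[5] = 4; t[6] = 3; t[7] = 4; t[8] = 5; t[9] = 2; t[10] = 3; t[11] = 8; t[12] = 1; t[13] = 8; t[14] = 5; t[15] = 4; t[16] = 1; t[17] = 6; t[18] = 7; t[19] = 6; t[20] = 5; t[21] = 8; t[22] = 7; t[23] = 2; t[24] = 9; t[25] = 2.
The sequence repeats with period 24.
So t[423] = t[0 + ((423-0) mod 24)] = t[15] = 4.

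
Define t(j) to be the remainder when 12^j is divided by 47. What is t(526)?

Listing terms: t(0) = 1; t(1) = 12; t(2) = 3; t(3) = 36; t(4) = 9; t(5) = 14; t(6) = 27; t(7) = 42; t(8) = 34; t(9) = 32; t(10) = 8; t(11) = 2; t(12) = 24; t(13) = 6; t(14) = 25; t(15) = 18; t(16) = 28; t(17) = 7; t(18) = 37; t(19) = 21; t(20) = 17; t(21) = 16; t(22) = 4; t(23) = 1.
The sequence repeats with period 23.
So t(526) = t(0 + ((526-0) mod 23)) = t(20) = 17.

17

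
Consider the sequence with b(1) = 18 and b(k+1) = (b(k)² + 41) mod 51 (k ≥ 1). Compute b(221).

b(1) = 18; b(2) = 8; b(3) = 3; b(4) = 50; b(5) = 42; b(6) = 20; b(7) = 33; b(8) = 8.
Since b(8) = b(2) = 8, the sequence is eventually periodic: after a pre-period of length 1 it cycles with period 6.
For k ≥ 2, b(k) depends only on (k - 2) mod 6. (221 - 2) mod 6 = 3, so b(221) = b(5) = 42.

42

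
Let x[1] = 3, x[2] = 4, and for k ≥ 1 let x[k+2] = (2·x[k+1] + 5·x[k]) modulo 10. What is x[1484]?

Listing terms: x[1] = 3,  x[2] = 4,  x[3] = 3,  x[4] = 6,  x[5] = 7,  x[6] = 4,  x[7] = 3.
Since (x[6], x[7]) = (x[2], x[3]) = (4, 3) (two consecutive terms determine the rest), the sequence is eventually periodic: after a pre-period of length 1 it cycles with period 4.
For k ≥ 2, x[k] depends only on (k - 2) mod 4. (1484 - 2) mod 4 = 2, so x[1484] = x[4] = 6.

6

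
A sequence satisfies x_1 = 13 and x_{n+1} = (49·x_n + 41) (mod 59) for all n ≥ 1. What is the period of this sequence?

29

Computing terms: x_1 = 13; x_2 = 29; x_3 = 46; x_4 = 53; x_5 = 42; x_6 = 34; x_7 = 55; x_8 = 22; x_9 = 57; x_{10} = 2; x_{11} = 21; x_{12} = 8; x_{13} = 20; x_{14} = 18; x_{15} = 38; x_{16} = 15; x_{17} = 9; x_{18} = 10; x_{19} = 0; x_{20} = 41; x_{21} = 44; x_{22} = 14; x_{23} = 19; x_{24} = 28; x_{25} = 56; x_{26} = 12; x_{27} = 39; x_{28} = 5; x_{29} = 50; x_{30} = 13.
Since x_{30} = x_1 = 13, the sequence is periodic with period 29.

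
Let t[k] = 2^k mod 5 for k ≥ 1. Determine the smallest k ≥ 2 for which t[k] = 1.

Computing terms: t[1] = 2, t[2] = 4, t[3] = 3, t[4] = 1, t[5] = 2.
The sequence repeats with period 4.
The value 1 first appears (with k ≥ 2) at t[4].

4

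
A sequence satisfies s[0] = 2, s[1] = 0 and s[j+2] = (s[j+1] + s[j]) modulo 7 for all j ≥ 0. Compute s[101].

Computing terms: s[0] = 2, s[1] = 0, s[2] = 2, s[3] = 2, s[4] = 4, s[5] = 6, s[6] = 3, s[7] = 2, s[8] = 5, s[9] = 0, s[10] = 5, s[11] = 5, s[12] = 3, s[13] = 1, s[14] = 4, s[15] = 5, s[16] = 2, s[17] = 0.
The sequence repeats with period 16.
So s[101] = s[0 + ((101-0) mod 16)] = s[5] = 6.

6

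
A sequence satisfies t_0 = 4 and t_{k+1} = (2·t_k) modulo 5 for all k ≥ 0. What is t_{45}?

3

t_0 = 4; t_1 = 3; t_2 = 1; t_3 = 2; t_4 = 4.
Since t_4 = t_0 = 4, the sequence is periodic with period 4.
(45 - 0) mod 4 = 1, so t_{45} = t_1 = 3.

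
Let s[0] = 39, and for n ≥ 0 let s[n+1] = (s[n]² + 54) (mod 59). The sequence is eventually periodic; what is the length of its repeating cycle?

We have s[0] = 39, s[1] = 41, s[2] = 24, s[3] = 40, s[4] = 2, s[5] = 58, s[6] = 55, s[7] = 11, s[8] = 57, s[9] = 58.
Since s[9] = s[5] = 58, the sequence is eventually periodic: after a pre-period of length 5 it cycles with period 4.

4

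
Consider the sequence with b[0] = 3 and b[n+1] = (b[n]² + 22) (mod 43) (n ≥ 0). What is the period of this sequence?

Listing terms: b[0] = 3, b[1] = 31, b[2] = 37, b[3] = 15, b[4] = 32, b[5] = 14, b[6] = 3.
The sequence repeats with period 6.

6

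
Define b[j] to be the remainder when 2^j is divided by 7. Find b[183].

Listing terms: b[0] = 1; b[1] = 2; b[2] = 4; b[3] = 1.
Since b[3] = b[0] = 1, the sequence is periodic with period 3.
So b[183] = b[0 + ((183-0) mod 3)] = b[0] = 1.

1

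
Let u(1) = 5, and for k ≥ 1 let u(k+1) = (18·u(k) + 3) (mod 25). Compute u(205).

5

Computing terms: u(1) = 5, u(2) = 18, u(3) = 2, u(4) = 14, u(5) = 5.
Since u(5) = u(1) = 5, the sequence is periodic with period 4.
So u(205) = u(1 + ((205-1) mod 4)) = u(1) = 5.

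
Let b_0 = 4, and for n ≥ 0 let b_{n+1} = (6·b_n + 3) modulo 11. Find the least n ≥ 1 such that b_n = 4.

10

We have b_0 = 4,  b_1 = 5,  b_2 = 0,  b_3 = 3,  b_4 = 10,  b_5 = 8,  b_6 = 7,  b_7 = 1,  b_8 = 9,  b_9 = 2,  b_{10} = 4.
Since b_{10} = b_0 = 4, the sequence is periodic with period 10.
The value 4 next appears (with n ≥ 1) at b_{10}.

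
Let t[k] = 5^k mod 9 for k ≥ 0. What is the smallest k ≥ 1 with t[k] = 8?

t[0] = 1,  t[1] = 5,  t[2] = 7,  t[3] = 8,  t[4] = 4,  t[5] = 2,  t[6] = 1.
The sequence repeats with period 6.
The value 8 first appears (with k ≥ 1) at t[3].

3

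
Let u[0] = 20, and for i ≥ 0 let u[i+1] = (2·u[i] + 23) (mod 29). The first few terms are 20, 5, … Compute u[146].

We have u[0] = 20,  u[1] = 5,  u[2] = 4,  u[3] = 2,  u[4] = 27,  u[5] = 19,  u[6] = 3,  u[7] = 0,  u[8] = 23,  u[9] = 11,  u[10] = 16,  u[11] = 26,  u[12] = 17,  u[13] = 28,  u[14] = 21,  u[15] = 7,  u[16] = 8,  u[17] = 10,  u[18] = 14,  u[19] = 22,  u[20] = 9,  u[21] = 12,  u[22] = 18,  u[23] = 1,  u[24] = 25,  u[25] = 15,  u[26] = 24,  u[27] = 13,  u[28] = 20.
The sequence repeats with period 28.
So u[146] = u[0 + ((146-0) mod 28)] = u[6] = 3.

3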